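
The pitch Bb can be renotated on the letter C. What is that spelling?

Plain C sits 2 semitones above Bb, so on the letter C the same pitch needs a double flat: Cbb.

Cbb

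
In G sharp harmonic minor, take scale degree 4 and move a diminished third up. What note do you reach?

Scale degree 4 of G# harmonic minor is C#.
A diminished third (2 semitones) above C# lands on the letter E, giving Eb.

Eb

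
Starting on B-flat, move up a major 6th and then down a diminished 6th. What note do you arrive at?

B#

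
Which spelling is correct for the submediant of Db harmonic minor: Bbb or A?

Each scale degree takes a distinct letter name. Degree 6 of a scale on D must use the letter B.
Bbb and A are enharmonically the same pitch, but only Bbb uses the letter B, so it is the correct spelling here.

Bbb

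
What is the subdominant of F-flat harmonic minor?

The Fb harmonic minor scale runs Fb Gb Abb Bbb Cb Dbb Eb.
Degree 4 is Bbb.

Bbb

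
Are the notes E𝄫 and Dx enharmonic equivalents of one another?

No

Two spellings are enharmonically equivalent only if they share a pitch class.
Here Ebb → 2, D## → 4; 2 ≠ 4, so they are not.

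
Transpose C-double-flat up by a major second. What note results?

Dbb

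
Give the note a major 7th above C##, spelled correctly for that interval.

B##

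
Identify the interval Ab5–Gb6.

minor seventh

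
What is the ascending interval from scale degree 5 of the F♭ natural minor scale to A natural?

augmented sixth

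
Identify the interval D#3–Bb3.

diminished sixth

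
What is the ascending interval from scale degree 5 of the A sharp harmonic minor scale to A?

Scale degree 5 of A# harmonic minor is E#.
E# up to A: letters E→A make it a fourth; 4 semitones makes it diminished.

diminished fourth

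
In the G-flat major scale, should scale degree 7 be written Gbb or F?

F

Each scale degree takes a distinct letter name. Degree 7 of a scale on G must use the letter F.
F and Gbb are enharmonically the same pitch, but only F uses the letter F, so it is the correct spelling here.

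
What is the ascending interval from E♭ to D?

major seventh

The letter names run E→D, a span of 6 letter steps, so the interval is some kind of seventh.
Eb to D is 11 semitones. A major seventh is 11, so 11 makes it major.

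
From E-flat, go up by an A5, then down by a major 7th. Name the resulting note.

An augmented fifth up from Eb is B (letter B, 8 semitones up).
A major seventh down from B is C (letter C, 11 semitones down).

C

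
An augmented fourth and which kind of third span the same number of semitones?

doubly augmented

An augmented fourth spans 6 semitones.
A third spanning 6 semitones is doubly augmented (the major third is 4).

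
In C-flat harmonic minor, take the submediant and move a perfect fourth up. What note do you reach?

Dbb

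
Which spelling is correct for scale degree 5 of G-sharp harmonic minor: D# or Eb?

D#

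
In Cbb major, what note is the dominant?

Gbb

Degree 5 takes the letter 4 steps above C, which is G.
In major, degree 5 sits 7 semitones above the tonic. Cbb + 7 semitones is pitch class 5, spelled on G as Gbb.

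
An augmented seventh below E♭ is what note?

A seventh below E lands on the letter F.
An augmented seventh spans 12 semitones, so Eb moves to pitch class 3. On the letter F that is Fbb.

Fbb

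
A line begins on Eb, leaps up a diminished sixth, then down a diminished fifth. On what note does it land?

Fb

A diminished sixth up from Eb is Cbb (letter C, 7 semitones up).
A diminished fifth down from Cbb is Fb (letter F, 6 semitones down).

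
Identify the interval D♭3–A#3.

doubly augmented fifth

The letter names run D→A, a span of 4 letter steps, so the interval is some kind of fifth.
Db to A# is 9 semitones. A perfect fifth is 7, so 9 makes it doubly augmented.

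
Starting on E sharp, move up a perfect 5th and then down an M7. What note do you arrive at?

C#

A perfect fifth up from E# is B# (letter B, 7 semitones up).
A major seventh down from B# is C# (letter C, 11 semitones down).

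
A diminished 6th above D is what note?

Bbb

D up a major sixth is B, so the target letter is B.
From D, a diminished sixth is 7 semitones up: Bbb.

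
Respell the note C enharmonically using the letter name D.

Dbb

C is pitch class 0. The letter D alone is pitch class 2.
To reach pitch class 0 from D requires an offset of -2 semitones, i.e. double flat: Dbb.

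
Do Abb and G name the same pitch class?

Yes

Abb is pitch class 7; G is pitch class 7.
All spellings map to pitch class 7, so they are enharmonically equivalent.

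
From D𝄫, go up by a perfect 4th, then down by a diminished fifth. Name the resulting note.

A perfect fourth up from Dbb is Gbb (letter G, 5 semitones up).
A diminished fifth down from Gbb is Cb (letter C, 6 semitones down).

Cb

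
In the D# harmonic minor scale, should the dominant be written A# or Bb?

A#

Each scale degree takes a distinct letter name. Degree 5 of a scale on D must use the letter A.
A# and Bb are enharmonically the same pitch, but only A# uses the letter A, so it is the correct spelling here.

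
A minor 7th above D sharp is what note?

D up a major seventh is C#, so the target letter is C.
From D#, a minor seventh is 10 semitones up: C#.

C#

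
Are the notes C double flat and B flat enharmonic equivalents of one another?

Cbb = pitch class 10 and Bb = pitch class 10 — the same pitch class, so they are enharmonic equivalents.

Yes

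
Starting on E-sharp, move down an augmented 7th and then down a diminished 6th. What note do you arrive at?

An augmented seventh down from E# is F (letter F, 12 semitones down).
A diminished sixth down from F is A# (letter A, 7 semitones down).

A#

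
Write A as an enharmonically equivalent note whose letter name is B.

A is pitch class 9. The letter B alone is pitch class 11.
To reach pitch class 9 from B requires an offset of -2 semitones, i.e. double flat: Bbb.

Bbb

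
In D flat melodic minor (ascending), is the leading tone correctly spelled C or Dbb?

C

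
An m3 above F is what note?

Ab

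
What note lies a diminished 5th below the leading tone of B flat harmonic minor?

D#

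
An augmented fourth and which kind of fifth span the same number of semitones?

diminished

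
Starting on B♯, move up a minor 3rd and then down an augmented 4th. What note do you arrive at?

A

A minor third up from B# is D# (letter D, 3 semitones up).
An augmented fourth down from D# is A (letter A, 6 semitones down).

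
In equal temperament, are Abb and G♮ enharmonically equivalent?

Yes

Abb = pitch class 7 and G = pitch class 7 — the same pitch class, so they are enharmonic equivalents.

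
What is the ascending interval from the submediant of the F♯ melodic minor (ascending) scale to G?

The submediant of F# melodic minor (ascending) is D#.
D# up to G: letters D→G make it a fourth; 4 semitones makes it diminished.

diminished fourth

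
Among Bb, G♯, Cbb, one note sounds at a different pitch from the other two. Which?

In 12-tone equal temperament, enharmonic equivalents share a pitch class. Bb is pitch class 10; G# is pitch class 8; Cbb is pitch class 10.
Bb and Cbb share pitch class 10, while G# is pitch class 8.

G#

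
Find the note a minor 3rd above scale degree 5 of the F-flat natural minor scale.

Scale degree 5 of Fb natural minor is Cb.
A minor third (3 semitones) above Cb lands on the letter E, giving Ebb.

Ebb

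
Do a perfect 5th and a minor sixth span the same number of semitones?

A perfect fifth spans 7 semitones; a minor sixth spans 8.
The spans differ, so they are not enharmonic equivalents.

No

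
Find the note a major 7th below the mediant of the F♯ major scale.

B

The mediant of F# major is A#.
A major seventh (11 semitones) below A# lands on the letter B, giving B.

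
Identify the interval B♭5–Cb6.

The letter names run B→C, a span of 1 letter step, so the interval is some kind of second.
Bb to Cb is 1 semitone. A major second is 2, so 1 makes it minor.

minor second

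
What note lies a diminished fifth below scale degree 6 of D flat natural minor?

Scale degree 6 of Db natural minor is Bbb.
A diminished fifth (6 semitones) below Bbb lands on the letter E, giving Eb.

Eb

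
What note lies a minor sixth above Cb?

Abb

A sixth above C lands on the letter A.
A minor sixth spans 8 semitones, so Cb moves to pitch class 7. On the letter A that is Abb.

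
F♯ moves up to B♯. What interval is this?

augmented fourth

The letter names run F→B, a span of 3 letter steps, so the interval is some kind of fourth.
F# to B# is 6 semitones. A perfect fourth is 5, so 6 makes it augmented.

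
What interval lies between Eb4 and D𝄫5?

diminished seventh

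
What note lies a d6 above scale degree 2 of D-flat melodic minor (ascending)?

Cbb

Scale degree 2 of Db melodic minor (ascending) is Eb.
A diminished sixth (7 semitones) above Eb lands on the letter C, giving Cbb.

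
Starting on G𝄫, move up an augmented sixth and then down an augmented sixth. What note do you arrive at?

An augmented sixth up from Gbb is Eb (letter E, 10 semitones up).
An augmented sixth down from Eb is Gbb (letter G, 10 semitones down).

Gbb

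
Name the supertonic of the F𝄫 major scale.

Gbb

Degree 2 takes the letter 1 step above F, which is G.
In major, degree 2 sits 2 semitones above the tonic. Fbb + 2 semitones is pitch class 5, spelled on G as Gbb.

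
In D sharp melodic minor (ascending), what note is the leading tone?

C##

Degree 7 takes the letter 6 steps above D, which is C.
In melodic minor (ascending), degree 7 sits 11 semitones above the tonic. D# + 11 semitones is pitch class 2, spelled on C as C##.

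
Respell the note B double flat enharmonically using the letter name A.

Plain A sits at the same pitch as Bbb, so on the letter A the same pitch needs a natural: A.

A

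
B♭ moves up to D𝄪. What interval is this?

doubly augmented third

The letter names run B→D, a span of 2 letter steps, so the interval is some kind of third.
Bb to D## is 6 semitones. A major third is 4, so 6 makes it doubly augmented.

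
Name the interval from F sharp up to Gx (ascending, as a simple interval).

augmented second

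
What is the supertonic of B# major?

Degree 2 takes the letter 1 step above B, which is C.
In major, degree 2 sits 2 semitones above the tonic. B# + 2 semitones is pitch class 2, spelled on C as C##.

C##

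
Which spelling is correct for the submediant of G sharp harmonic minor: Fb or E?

Each scale degree takes a distinct letter name. Degree 6 of a scale on G must use the letter E.
E and Fb are enharmonically the same pitch, but only E uses the letter E, so it is the correct spelling here.

E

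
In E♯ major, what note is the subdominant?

Degree 4 takes the letter 3 steps above E, which is A.
In major, degree 4 sits 5 semitones above the tonic. E# + 5 semitones is pitch class 10, spelled on A as A#.

A#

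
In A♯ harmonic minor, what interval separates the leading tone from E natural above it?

diminished sixth

The leading tone of A# harmonic minor is G##.
G## up to E: letters G→E make it a sixth; 7 semitones makes it diminished.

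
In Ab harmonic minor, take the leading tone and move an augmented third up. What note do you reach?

B#

The leading tone of Ab harmonic minor is G.
An augmented third (5 semitones) above G lands on the letter B, giving B#.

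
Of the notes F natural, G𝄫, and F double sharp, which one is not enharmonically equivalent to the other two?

F##

In 12-tone equal temperament, enharmonic equivalents share a pitch class. F is pitch class 5; Gbb is pitch class 5; F## is pitch class 7.
F and Gbb share pitch class 5, while F## is pitch class 7.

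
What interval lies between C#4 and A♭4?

The letter names run C→A, a span of 5 letter steps, so the interval is some kind of sixth.
C# to Ab is 7 semitones. A major sixth is 9, so 7 makes it diminished.

diminished sixth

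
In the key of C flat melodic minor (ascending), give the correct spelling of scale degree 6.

Ab

The Cb melodic minor (ascending) scale runs Cb Db Ebb Fb Gb Ab Bb.
Degree 6 is Ab.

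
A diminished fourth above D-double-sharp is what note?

G#

A fourth above D lands on the letter G.
A diminished fourth spans 4 semitones, so D## moves to pitch class 8. On the letter G that is G#.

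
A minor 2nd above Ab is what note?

Bbb

A up a major second is B, so the target letter is B.
From Ab, a minor second is 1 semitone up: Bbb.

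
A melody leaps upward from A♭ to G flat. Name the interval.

minor seventh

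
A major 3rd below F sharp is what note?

D

F down a major third is Db, so the target letter is D.
From F#, a major third is 4 semitones down: D.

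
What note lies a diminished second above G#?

G up a major second is A, so the target letter is A.
From G#, a diminished second is 0 semitones up: Ab.

Ab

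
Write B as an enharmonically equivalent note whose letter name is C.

B is pitch class 11. The letter C alone is pitch class 0.
To reach pitch class 11 from C requires an offset of -1 semitone, i.e. flat: Cb.

Cb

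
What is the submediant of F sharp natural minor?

D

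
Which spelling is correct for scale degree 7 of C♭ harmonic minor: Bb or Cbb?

Each scale degree takes a distinct letter name. Degree 7 of a scale on C must use the letter B.
Bb and Cbb are enharmonically the same pitch, but only Bb uses the letter B, so it is the correct spelling here.

Bb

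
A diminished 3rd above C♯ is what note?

A third above C lands on the letter E.
A diminished third spans 2 semitones, so C# moves to pitch class 3. On the letter E that is Eb.

Eb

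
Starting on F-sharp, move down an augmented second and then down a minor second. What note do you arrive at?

D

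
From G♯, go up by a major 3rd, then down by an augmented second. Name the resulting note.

A major third up from G# is B# (letter B, 4 semitones up).
An augmented second down from B# is A (letter A, 3 semitones down).

A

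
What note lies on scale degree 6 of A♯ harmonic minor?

The A# harmonic minor scale runs A# B# C# D# E# F# G##.
Degree 6 is F#.

F#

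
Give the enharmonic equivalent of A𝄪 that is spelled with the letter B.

Plain B sits at the same pitch as A##, so on the letter B the same pitch needs a natural: B.

B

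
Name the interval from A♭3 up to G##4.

Counting letters A–B–C–D–E–F–G gives a seventh.
Ab→G## = 13 semitones, 2 wider than the major seventh (11), so doubly augmented.

doubly augmented seventh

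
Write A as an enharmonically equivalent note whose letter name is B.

A is pitch class 9. The letter B alone is pitch class 11.
To reach pitch class 9 from B requires an offset of -2 semitones, i.e. double flat: Bbb.

Bbb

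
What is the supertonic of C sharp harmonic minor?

Degree 2 takes the letter 1 step above C, which is D.
In harmonic minor, degree 2 sits 2 semitones above the tonic. C# + 2 semitones is pitch class 3, spelled on D as D#.

D#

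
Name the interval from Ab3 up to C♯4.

The letter names run A→C, a span of 2 letter steps, so the interval is some kind of third.
Ab to C# is 5 semitones. A major third is 4, so 5 makes it augmented.

augmented third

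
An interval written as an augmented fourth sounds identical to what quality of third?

An augmented fourth spans 6 semitones.
A third spanning 6 semitones is doubly augmented (the major third is 4).

doubly augmented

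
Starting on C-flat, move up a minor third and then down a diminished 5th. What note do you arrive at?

A minor third up from Cb is Ebb (letter E, 3 semitones up).
A diminished fifth down from Ebb is Ab (letter A, 6 semitones down).

Ab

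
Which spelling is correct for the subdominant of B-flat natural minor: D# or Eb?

Each scale degree takes a distinct letter name. Degree 4 of a scale on B must use the letter E.
Eb and D# are enharmonically the same pitch, but only Eb uses the letter E, so it is the correct spelling here.

Eb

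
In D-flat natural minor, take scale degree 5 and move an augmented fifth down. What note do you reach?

Scale degree 5 of Db natural minor is Ab.
An augmented fifth (8 semitones) below Ab lands on the letter D, giving Dbb.

Dbb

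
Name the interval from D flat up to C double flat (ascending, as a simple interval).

Counting letters D–E–F–G–A–B–C gives a seventh.
Db→Cbb = 9 semitones, 2 narrower than the major seventh (11), so diminished.

diminished seventh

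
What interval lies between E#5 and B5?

The letter names run E→B, a span of 4 letter steps, so the interval is some kind of fifth.
E# to B is 6 semitones. A perfect fifth is 7, so 6 makes it diminished.

diminished fifth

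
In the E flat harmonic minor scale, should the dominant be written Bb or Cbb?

Bb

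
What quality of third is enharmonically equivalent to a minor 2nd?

A minor second spans 1 semitone.
A third spanning 1 semitone is doubly diminished (the major third is 4).

doubly diminished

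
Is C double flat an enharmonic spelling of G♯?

Two spellings are enharmonically equivalent only if they share a pitch class.
Here Cbb → 10, G# → 8; 8 ≠ 10, so they are not.

No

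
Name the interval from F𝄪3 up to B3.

diminished fourth

Counting letters F–G–A–B gives a fourth.
F##→B = 4 semitones, 1 narrower than the perfect fourth (5), so diminished.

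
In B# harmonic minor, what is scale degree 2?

Degree 2 takes the letter 1 step above B, which is C.
In harmonic minor, degree 2 sits 2 semitones above the tonic. B# + 2 semitones is pitch class 2, spelled on C as C##.

C##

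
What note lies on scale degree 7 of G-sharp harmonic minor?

F##

Degree 7 takes the letter 6 steps above G, which is F.
In harmonic minor, degree 7 sits 11 semitones above the tonic. G# + 11 semitones is pitch class 7, spelled on F as F##.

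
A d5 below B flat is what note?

E

A fifth below B lands on the letter E.
A diminished fifth spans 6 semitones, so Bb moves to pitch class 4. On the letter E that is E.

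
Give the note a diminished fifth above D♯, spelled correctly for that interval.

A fifth above D lands on the letter A.
A diminished fifth spans 6 semitones, so D# moves to pitch class 9. On the letter A that is A.

A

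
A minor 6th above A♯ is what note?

F#

A sixth above A lands on the letter F.
A minor sixth spans 8 semitones, so A# moves to pitch class 6. On the letter F that is F#.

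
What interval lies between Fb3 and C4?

augmented fifth

Counting letters F–G–A–B–C gives a fifth.
Fb→C = 8 semitones, 1 wider than the perfect fifth (7), so augmented.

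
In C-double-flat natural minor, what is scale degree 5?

Degree 5 takes the letter 4 steps above C, which is G.
In natural minor, degree 5 sits 7 semitones above the tonic. Cbb + 7 semitones is pitch class 5, spelled on G as Gbb.

Gbb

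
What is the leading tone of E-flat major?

Degree 7 takes the letter 6 steps above E, which is D.
In major, degree 7 sits 11 semitones above the tonic. Eb + 11 semitones is pitch class 2, spelled on D as D.

D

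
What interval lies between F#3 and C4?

Counting letters F–G–A–B–C gives a fifth.
F#→C = 6 semitones, 1 narrower than the perfect fifth (7), so diminished.

diminished fifth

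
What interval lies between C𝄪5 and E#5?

Counting letters C–D–E gives a third.
C##→E# = 3 semitones, 1 narrower than the major third (4), so minor.

minor third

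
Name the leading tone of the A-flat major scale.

G

The Ab major scale runs Ab Bb C Db Eb F G.
Degree 7 is G.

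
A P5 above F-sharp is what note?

C#

A fifth above F lands on the letter C.
A perfect fifth spans 7 semitones, so F# moves to pitch class 1. On the letter C that is C#.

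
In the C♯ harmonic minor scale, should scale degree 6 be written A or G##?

Each scale degree takes a distinct letter name. Degree 6 of a scale on C must use the letter A.
A and G## are enharmonically the same pitch, but only A uses the letter A, so it is the correct spelling here.

A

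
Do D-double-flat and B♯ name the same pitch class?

Dbb is pitch class 0; B# is pitch class 0.
All spellings map to pitch class 0, so they are enharmonically equivalent.

Yes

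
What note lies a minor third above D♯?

F#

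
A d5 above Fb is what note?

Cbb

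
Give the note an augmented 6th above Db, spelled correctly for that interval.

B

D up a major sixth is B, so the target letter is B.
From Db, an augmented sixth is 10 semitones up: B.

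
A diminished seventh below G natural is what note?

A#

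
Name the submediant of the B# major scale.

G##

The B# major scale runs B# C## D## E# F## G## A##.
Degree 6 is G##.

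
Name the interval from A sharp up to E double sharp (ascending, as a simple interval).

Counting letters A–B–C–D–E gives a fifth.
A#→E## = 8 semitones, 1 wider than the perfect fifth (7), so augmented.

augmented fifth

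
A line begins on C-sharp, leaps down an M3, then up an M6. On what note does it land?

F#

A major third down from C# is A (letter A, 4 semitones down).
A major sixth up from A is F# (letter F, 9 semitones up).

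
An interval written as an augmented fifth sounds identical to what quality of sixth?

An augmented fifth spans 8 semitones.
A sixth spanning 8 semitones is minor (the major sixth is 9).

minor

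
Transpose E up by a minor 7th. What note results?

D

E up a major seventh is D#, so the target letter is D.
From E, a minor seventh is 10 semitones up: D.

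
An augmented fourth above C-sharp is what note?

F##

C up a perfect fourth is F, so the target letter is F.
From C#, an augmented fourth is 6 semitones up: F##.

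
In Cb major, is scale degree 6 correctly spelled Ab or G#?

Each scale degree takes a distinct letter name. Degree 6 of a scale on C must use the letter A.
Ab and G# are enharmonically the same pitch, but only Ab uses the letter A, so it is the correct spelling here.

Ab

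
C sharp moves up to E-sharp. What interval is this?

major third

The letter names run C→E, a span of 2 letter steps, so the interval is some kind of third.
C# to E# is 4 semitones. A major third is 4, so 4 makes it major.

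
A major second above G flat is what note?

A second above G lands on the letter A.
A major second spans 2 semitones, so Gb moves to pitch class 8. On the letter A that is Ab.

Ab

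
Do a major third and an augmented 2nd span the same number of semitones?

A major third spans 4 semitones; an augmented second spans 3.
The spans differ, so they are not enharmonic equivalents.

No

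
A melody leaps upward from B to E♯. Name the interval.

augmented fourth

The letter names run B→E, a span of 3 letter steps, so the interval is some kind of fourth.
B to E# is 6 semitones. A perfect fourth is 5, so 6 makes it augmented.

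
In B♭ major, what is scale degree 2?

Degree 2 takes the letter 1 step above B, which is C.
In major, degree 2 sits 2 semitones above the tonic. Bb + 2 semitones is pitch class 0, spelled on C as C.

C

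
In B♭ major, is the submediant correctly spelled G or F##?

G

Each scale degree takes a distinct letter name. Degree 6 of a scale on B must use the letter G.
G and F## are enharmonically the same pitch, but only G uses the letter G, so it is the correct spelling here.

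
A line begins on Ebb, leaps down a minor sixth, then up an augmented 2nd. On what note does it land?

A minor sixth down from Ebb is Gb (letter G, 8 semitones down).
An augmented second up from Gb is A (letter A, 3 semitones up).

A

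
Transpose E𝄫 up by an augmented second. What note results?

F

E up a major second is F#, so the target letter is F.
From Ebb, an augmented second is 3 semitones up: F.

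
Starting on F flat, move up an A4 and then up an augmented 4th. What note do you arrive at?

An augmented fourth up from Fb is Bb (letter B, 6 semitones up).
An augmented fourth up from Bb is E (letter E, 6 semitones up).

E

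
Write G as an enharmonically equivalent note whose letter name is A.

Abb

Plain A sits 2 semitones above G, so on the letter A the same pitch needs a double flat: Abb.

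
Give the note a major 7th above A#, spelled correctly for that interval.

G##

A seventh above A lands on the letter G.
A major seventh spans 11 semitones, so A# moves to pitch class 9. On the letter G that is G##.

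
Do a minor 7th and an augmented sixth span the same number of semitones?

Yes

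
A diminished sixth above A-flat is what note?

A sixth above A lands on the letter F.
A diminished sixth spans 7 semitones, so Ab moves to pitch class 3. On the letter F that is Fbb.

Fbb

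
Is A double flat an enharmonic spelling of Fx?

Yes

Abb = pitch class 7 and F## = pitch class 7 — the same pitch class, so they are enharmonic equivalents.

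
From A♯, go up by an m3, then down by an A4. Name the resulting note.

A minor third up from A# is C# (letter C, 3 semitones up).
An augmented fourth down from C# is G (letter G, 6 semitones down).

G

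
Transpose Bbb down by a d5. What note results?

B down a perfect fifth is E, so the target letter is E.
From Bbb, a diminished fifth is 6 semitones down: Eb.

Eb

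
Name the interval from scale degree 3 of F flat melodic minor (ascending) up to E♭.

Scale degree 3 of Fb melodic minor (ascending) is Abb.
Abb up to Eb: letters A→E make it a fifth; 8 semitones makes it augmented.

augmented fifth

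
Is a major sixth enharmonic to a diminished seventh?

Yes

A major sixth spans 9 semitones; a diminished seventh spans 9.
They are enharmonically equivalent.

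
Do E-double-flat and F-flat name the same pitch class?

Two spellings are enharmonically equivalent only if they share a pitch class.
Here Ebb → 2, Fb → 4; 2 ≠ 4, so they are not.

No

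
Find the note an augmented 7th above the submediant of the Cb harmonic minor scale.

G

The submediant of Cb harmonic minor is Abb.
An augmented seventh (12 semitones) above Abb lands on the letter G, giving G.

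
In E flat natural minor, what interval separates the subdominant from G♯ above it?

augmented seventh

The subdominant of Eb natural minor is Ab.
Ab up to G#: letters A→G make it a seventh; 12 semitones makes it augmented.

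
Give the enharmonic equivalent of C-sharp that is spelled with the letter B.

B##

C# is pitch class 1. The letter B alone is pitch class 11.
To reach pitch class 1 from B requires an offset of +2 semitones, i.e. double sharp: B##.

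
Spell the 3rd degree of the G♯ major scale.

Degree 3 takes the letter 2 steps above G, which is B.
In major, degree 3 sits 4 semitones above the tonic. G# + 4 semitones is pitch class 0, spelled on B as B#.

B#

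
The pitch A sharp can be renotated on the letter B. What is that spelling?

Plain B sits 1 semitone above A#, so on the letter B the same pitch needs a flat: Bb.

Bb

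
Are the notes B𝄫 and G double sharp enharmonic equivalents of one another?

Yes

Bbb is pitch class 9; G## is pitch class 9.
All spellings map to pitch class 9, so they are enharmonically equivalent.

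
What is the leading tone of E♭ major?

D

The Eb major scale runs Eb F G Ab Bb C D.
Degree 7 is D.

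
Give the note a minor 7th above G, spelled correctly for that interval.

F

A seventh above G lands on the letter F.
A minor seventh spans 10 semitones, so G moves to pitch class 5. On the letter F that is F.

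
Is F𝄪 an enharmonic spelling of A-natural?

Two spellings are enharmonically equivalent only if they share a pitch class.
Here F## → 7, A → 9; 7 ≠ 9, so they are not.

No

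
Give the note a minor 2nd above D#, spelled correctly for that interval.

D up a major second is E, so the target letter is E.
From D#, a minor second is 1 semitone up: E.

E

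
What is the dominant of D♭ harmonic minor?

Degree 5 takes the letter 4 steps above D, which is A.
In harmonic minor, degree 5 sits 7 semitones above the tonic. Db + 7 semitones is pitch class 8, spelled on A as Ab.

Ab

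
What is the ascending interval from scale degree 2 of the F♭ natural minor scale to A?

augmented second

Scale degree 2 of Fb natural minor is Gb.
Gb up to A: letters G→A make it a second; 3 semitones makes it augmented.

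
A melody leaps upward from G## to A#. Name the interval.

The letter names run G→A, a span of 1 letter step, so the interval is some kind of second.
G## to A# is 1 semitone. A major second is 2, so 1 makes it minor.

minor second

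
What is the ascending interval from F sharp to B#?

augmented fourth

Counting letters F–G–A–B gives a fourth.
F#→B# = 6 semitones, 1 wider than the perfect fourth (5), so augmented.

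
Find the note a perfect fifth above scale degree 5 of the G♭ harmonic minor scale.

Scale degree 5 of Gb harmonic minor is Db.
A perfect fifth (7 semitones) above Db lands on the letter A, giving Ab.

Ab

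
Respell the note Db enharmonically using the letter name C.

Plain C sits 1 semitone below Db, so on the letter C the same pitch needs a sharp: C#.

C#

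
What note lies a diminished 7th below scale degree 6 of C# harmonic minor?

B#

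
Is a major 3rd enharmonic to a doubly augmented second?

Yes

A major third spans 4 semitones; a doubly augmented second spans 4.
They are enharmonically equivalent.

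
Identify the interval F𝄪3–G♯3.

minor second

Counting letters F–G gives a second.
F##→G# = 1 semitone, 1 narrower than the major second (2), so minor.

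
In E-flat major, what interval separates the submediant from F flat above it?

The submediant of Eb major is C.
C up to Fb: letters C→F make it a fourth; 4 semitones makes it diminished.

diminished fourth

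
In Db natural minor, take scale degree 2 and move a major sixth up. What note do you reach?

C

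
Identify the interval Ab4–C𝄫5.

Counting letters A–B–C gives a third.
Ab→Cbb = 2 semitones, 2 narrower than the major third (4), so diminished.

diminished third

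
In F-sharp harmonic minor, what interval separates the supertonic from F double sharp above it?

The supertonic of F# harmonic minor is G#.
G# up to F##: letters G→F make it a seventh; 11 semitones makes it major.

major seventh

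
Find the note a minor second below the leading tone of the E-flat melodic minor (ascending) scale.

The leading tone of Eb melodic minor (ascending) is D.
A minor second (1 semitone) below D lands on the letter C, giving C#.

C#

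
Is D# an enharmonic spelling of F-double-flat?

D# is pitch class 3; Fbb is pitch class 3.
All spellings map to pitch class 3, so they are enharmonically equivalent.

Yes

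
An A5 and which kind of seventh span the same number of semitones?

doubly diminished

An augmented fifth spans 8 semitones.
A seventh spanning 8 semitones is doubly diminished (the major seventh is 11).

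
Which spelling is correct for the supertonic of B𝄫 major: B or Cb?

Each scale degree takes a distinct letter name. Degree 2 of a scale on B must use the letter C.
Cb and B are enharmonically the same pitch, but only Cb uses the letter C, so it is the correct spelling here.

Cb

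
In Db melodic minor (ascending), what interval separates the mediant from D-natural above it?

The mediant of Db melodic minor (ascending) is Fb.
Fb up to D: letters F→D make it a sixth; 10 semitones makes it augmented.

augmented sixth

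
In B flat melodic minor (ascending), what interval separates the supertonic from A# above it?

The supertonic of Bb melodic minor (ascending) is C.
C up to A#: letters C→A make it a sixth; 10 semitones makes it augmented.

augmented sixth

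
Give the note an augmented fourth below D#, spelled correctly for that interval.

A

D down a perfect fourth is A, so the target letter is A.
From D#, an augmented fourth is 6 semitones down: A.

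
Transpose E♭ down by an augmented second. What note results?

E down a major second is D, so the target letter is D.
From Eb, an augmented second is 3 semitones down: Dbb.

Dbb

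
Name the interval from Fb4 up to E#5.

doubly augmented seventh

The letter names run F→E, a span of 6 letter steps, so the interval is some kind of seventh.
Fb to E# is 13 semitones. A major seventh is 11, so 13 makes it doubly augmented.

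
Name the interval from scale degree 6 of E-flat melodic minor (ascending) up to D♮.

major second

Scale degree 6 of Eb melodic minor (ascending) is C.
C up to D: letters C→D make it a second; 2 semitones makes it major.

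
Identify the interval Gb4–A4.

augmented second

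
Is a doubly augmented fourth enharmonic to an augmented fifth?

A doubly augmented fourth spans 7 semitones; an augmented fifth spans 8.
The spans differ, so they are not enharmonic equivalents.

No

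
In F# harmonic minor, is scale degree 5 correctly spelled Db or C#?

C#

Each scale degree takes a distinct letter name. Degree 5 of a scale on F must use the letter C.
C# and Db are enharmonically the same pitch, but only C# uses the letter C, so it is the correct spelling here.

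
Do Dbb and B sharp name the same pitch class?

Yes

Dbb = pitch class 0 and B# = pitch class 0 — the same pitch class, so they are enharmonic equivalents.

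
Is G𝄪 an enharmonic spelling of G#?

Two spellings are enharmonically equivalent only if they share a pitch class.
Here G## → 9, G# → 8; 8 ≠ 9, so they are not.

No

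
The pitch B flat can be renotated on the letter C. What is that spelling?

Plain C sits 2 semitones above Bb, so on the letter C the same pitch needs a double flat: Cbb.

Cbb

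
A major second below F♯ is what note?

A second below F lands on the letter E.
A major second spans 2 semitones, so F# moves to pitch class 4. On the letter E that is E.

E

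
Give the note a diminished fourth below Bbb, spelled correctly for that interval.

F

A fourth below B lands on the letter F.
A diminished fourth spans 4 semitones, so Bbb moves to pitch class 5. On the letter F that is F.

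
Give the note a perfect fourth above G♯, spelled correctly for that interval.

G up a perfect fourth is C, so the target letter is C.
From G#, a perfect fourth is 5 semitones up: C#.

C#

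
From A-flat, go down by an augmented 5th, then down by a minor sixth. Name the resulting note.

An augmented fifth down from Ab is Dbb (letter D, 8 semitones down).
A minor sixth down from Dbb is Fb (letter F, 8 semitones down).

Fb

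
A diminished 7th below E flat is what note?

A seventh below E lands on the letter F.
A diminished seventh spans 9 semitones, so Eb moves to pitch class 6. On the letter F that is F#.

F#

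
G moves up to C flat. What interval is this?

Counting letters G–A–B–C gives a fourth.
G→Cb = 4 semitones, 1 narrower than the perfect fourth (5), so diminished.

diminished fourth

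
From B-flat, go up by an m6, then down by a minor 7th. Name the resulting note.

A minor sixth up from Bb is Gb (letter G, 8 semitones up).
A minor seventh down from Gb is Ab (letter A, 10 semitones down).

Ab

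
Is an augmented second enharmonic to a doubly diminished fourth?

An augmented second spans 3 semitones; a doubly diminished fourth spans 3.
They are enharmonically equivalent.

Yes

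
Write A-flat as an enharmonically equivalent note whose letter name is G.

Plain G sits 1 semitone below Ab, so on the letter G the same pitch needs a sharp: G#.

G#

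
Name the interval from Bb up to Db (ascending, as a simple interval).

minor third

Counting letters B–C–D gives a third.
Bb→Db = 3 semitones, 1 narrower than the major third (4), so minor.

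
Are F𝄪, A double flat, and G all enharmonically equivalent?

Yes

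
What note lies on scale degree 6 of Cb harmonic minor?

Degree 6 takes the letter 5 steps above C, which is A.
In harmonic minor, degree 6 sits 8 semitones above the tonic. Cb + 8 semitones is pitch class 7, spelled on A as Abb.

Abb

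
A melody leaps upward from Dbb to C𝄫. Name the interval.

minor seventh

The letter names run D→C, a span of 6 letter steps, so the interval is some kind of seventh.
Dbb to Cbb is 10 semitones. A major seventh is 11, so 10 makes it minor.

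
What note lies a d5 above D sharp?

A

A fifth above D lands on the letter A.
A diminished fifth spans 6 semitones, so D# moves to pitch class 9. On the letter A that is A.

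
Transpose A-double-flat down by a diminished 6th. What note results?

C

A down a major sixth is C, so the target letter is C.
From Abb, a diminished sixth is 7 semitones down: C.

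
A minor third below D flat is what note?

Bb

A third below D lands on the letter B.
A minor third spans 3 semitones, so Db moves to pitch class 10. On the letter B that is Bb.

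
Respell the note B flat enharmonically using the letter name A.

A#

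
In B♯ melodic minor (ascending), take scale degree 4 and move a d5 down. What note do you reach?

A##

Scale degree 4 of B# melodic minor (ascending) is E#.
A diminished fifth (6 semitones) below E# lands on the letter A, giving A##.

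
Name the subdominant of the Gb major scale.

Cb

The Gb major scale runs Gb Ab Bb Cb Db Eb F.
Degree 4 is Cb.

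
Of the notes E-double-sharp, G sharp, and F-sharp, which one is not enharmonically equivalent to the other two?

In 12-tone equal temperament, enharmonic equivalents share a pitch class. E## is pitch class 6; G# is pitch class 8; F# is pitch class 6.
E## and F# share pitch class 6, while G# is pitch class 8.

G#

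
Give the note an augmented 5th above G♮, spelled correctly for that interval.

D#

A fifth above G lands on the letter D.
An augmented fifth spans 8 semitones, so G moves to pitch class 3. On the letter D that is D#.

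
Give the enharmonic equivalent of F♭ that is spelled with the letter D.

Plain D sits 2 semitones below Fb, so on the letter D the same pitch needs a double sharp: D##.

D##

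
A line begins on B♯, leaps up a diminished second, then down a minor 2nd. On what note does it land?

B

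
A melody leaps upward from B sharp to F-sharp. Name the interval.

diminished fifth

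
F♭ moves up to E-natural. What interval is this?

The letter names run F→E, a span of 6 letter steps, so the interval is some kind of seventh.
Fb to E is 12 semitones. A major seventh is 11, so 12 makes it augmented.

augmented seventh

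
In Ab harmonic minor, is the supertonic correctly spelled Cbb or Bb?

Bb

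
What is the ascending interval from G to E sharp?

The letter names run G→E, a span of 5 letter steps, so the interval is some kind of sixth.
G to E# is 10 semitones. A major sixth is 9, so 10 makes it augmented.

augmented sixth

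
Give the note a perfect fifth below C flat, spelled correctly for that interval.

Fb

C down a perfect fifth is F, so the target letter is F.
From Cb, a perfect fifth is 7 semitones down: Fb.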